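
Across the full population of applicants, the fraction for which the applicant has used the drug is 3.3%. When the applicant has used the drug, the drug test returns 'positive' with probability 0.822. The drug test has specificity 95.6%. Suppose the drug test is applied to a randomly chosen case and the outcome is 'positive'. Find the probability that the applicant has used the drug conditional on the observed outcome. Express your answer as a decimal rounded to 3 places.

Write H for 'the applicant has used the drug'. Prior odds H:¬H = 0.033/0.967 = 0.034126. For the 'positive' outcome, the likelihood ratio is 0.822/0.044 = 18.682.
Posterior odds = 0.034126 × 18.682 = 0.63754, so P(H|E) = 0.63754/(1+0.63754) = 0.389.

P(H | E) ≈ 0.389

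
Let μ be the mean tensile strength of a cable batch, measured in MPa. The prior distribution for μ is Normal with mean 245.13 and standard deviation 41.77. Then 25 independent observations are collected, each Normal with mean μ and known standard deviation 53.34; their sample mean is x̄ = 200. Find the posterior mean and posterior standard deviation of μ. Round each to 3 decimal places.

Posterior mean ≈ 202.764; posterior SD ≈ 10.336

Prior precision 1/τ₀² = 1/41.77² = 0.00057315; data precision n/σ² = 25/53.34² = 0.00878687.
Posterior precision = 0.00057315 + 0.00878687 = 0.00936002, giving posterior SD = 1/√0.00936002 = 10.336.
Posterior mean = (0.00057315·245.13 + 0.00878687·200) / 0.00936002 = 202.764.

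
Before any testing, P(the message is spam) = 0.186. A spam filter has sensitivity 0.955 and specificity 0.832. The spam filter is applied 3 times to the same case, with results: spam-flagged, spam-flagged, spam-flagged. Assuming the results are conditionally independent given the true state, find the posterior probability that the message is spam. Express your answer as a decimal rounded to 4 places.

With H the event that the message is spam, the joint likelihood of the observed sequence is P(data|H) = 0.955·0.955·0.955 = 0.87098 and P(data|¬H) = 0.168·0.168·0.168 = 0.0047416.
Bayes: P(H|data) = 0.186·0.87098 / (0.186·0.87098 + 0.814·0.0047416) = 0.16200/0.16586 = 0.9767.

Posterior P(H) ≈ 0.9767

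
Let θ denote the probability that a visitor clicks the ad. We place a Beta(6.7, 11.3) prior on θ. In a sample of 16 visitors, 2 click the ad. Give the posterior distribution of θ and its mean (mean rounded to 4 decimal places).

Observing 2 successes and 14 failures updates Beta(6.7, 11.3) by adding the success and failure counts to the two shape parameters: α = 6.7+2 = 8.7, β = 11.3+14 = 25.3.
E[θ | data] = 8.7/(8.7+25.3) = 0.2559.

Posterior: Beta(8.7, 25.3); mean ≈ 0.2559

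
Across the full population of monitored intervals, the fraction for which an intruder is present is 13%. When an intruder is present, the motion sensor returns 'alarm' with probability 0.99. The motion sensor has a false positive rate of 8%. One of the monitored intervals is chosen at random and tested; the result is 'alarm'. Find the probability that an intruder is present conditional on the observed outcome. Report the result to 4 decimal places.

P(H | E) ≈ 0.6490

Write H for 'an intruder is present'. Prior odds H:¬H = 0.13/0.87 = 0.14943. For the 'alarm' outcome, the likelihood ratio is 0.99/0.08 = 12.375.
Posterior odds = 0.14943 × 12.375 = 1.8491, so P(H|E) = 1.8491/(1+1.8491) = 0.6490.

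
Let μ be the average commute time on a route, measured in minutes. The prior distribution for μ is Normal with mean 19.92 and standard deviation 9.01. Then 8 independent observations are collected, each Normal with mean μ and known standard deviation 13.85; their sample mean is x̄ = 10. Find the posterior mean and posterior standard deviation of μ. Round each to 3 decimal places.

Prior precision 1/τ₀² = 1/9.01² = 0.0123183; data precision n/σ² = 8/13.85² = 0.0417052.
Posterior precision = 0.0123183 + 0.0417052 = 0.0540235, giving posterior SD = 1/√0.0540235 = 4.302.
Posterior mean = (0.0123183·19.92 + 0.0417052·10) / 0.0540235 = 12.262.

Posterior mean ≈ 12.262; posterior SD ≈ 4.302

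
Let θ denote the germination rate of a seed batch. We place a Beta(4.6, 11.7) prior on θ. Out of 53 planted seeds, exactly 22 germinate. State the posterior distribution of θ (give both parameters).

The binomial likelihood is conjugate to the Beta prior: with 22 successes and 31 failures, the posterior is Beta(4.6+22, 11.7+31) = Beta(26.6, 42.7).

Posterior: Beta(26.6, 42.7)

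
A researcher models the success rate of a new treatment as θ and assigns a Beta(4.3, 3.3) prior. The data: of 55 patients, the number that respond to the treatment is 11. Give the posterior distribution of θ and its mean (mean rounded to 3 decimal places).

Posterior: Beta(15.3, 47.3); mean ≈ 0.244

The binomial likelihood is conjugate to the Beta prior: with 11 successes and 44 failures, the posterior is Beta(4.3+11, 3.3+44) = Beta(15.3, 47.3).
E[θ | data] = 15.3/(15.3+47.3) = 0.244.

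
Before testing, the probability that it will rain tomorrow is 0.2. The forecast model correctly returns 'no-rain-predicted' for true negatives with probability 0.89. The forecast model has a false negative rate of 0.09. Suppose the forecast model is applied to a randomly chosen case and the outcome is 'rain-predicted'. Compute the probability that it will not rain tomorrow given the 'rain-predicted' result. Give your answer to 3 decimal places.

Let H be the event that it will rain tomorrow. P(H) = 0.2, so P(¬H) = 0.8. With E the 'rain-predicted' result, P(E|H) = 0.91 and P(E|¬H) = 0.11.
P(E) = 0.91·0.2 + 0.11·0.8 = 0.18200 + 0.088000 = 0.27000.
By Bayes' theorem, P(H|E) = 0.18200 / 0.27000 = 0.674. Hence P(¬H|E) = 1 − 0.674 = 0.326.

P(¬H | E) ≈ 0.326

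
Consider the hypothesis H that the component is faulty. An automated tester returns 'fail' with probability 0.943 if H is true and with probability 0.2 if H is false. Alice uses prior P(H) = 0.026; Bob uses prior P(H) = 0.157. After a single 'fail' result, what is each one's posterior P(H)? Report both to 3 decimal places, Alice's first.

The likelihood ratio for a 'fail' result is 0.943/0.2 = 4.7150.
Alice: prior odds 0.026/0.974 = 0.026694; posterior odds 0.12586; posterior probability 0.112.
Bob: prior odds 0.157/0.843 = 0.18624; posterior odds 0.87812; posterior probability 0.468.

Alice: 0.112; Bob: 0.468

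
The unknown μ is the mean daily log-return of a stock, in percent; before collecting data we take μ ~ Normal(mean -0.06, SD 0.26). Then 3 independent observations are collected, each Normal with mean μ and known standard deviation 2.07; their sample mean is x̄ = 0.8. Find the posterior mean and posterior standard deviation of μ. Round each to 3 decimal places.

Prior precision 1/τ₀² = 1/0.26² = 14.7929; data precision n/σ² = 3/2.07² = 0.700133.
Posterior precision = 14.7929 + 0.700133 = 15.4930, giving posterior SD = 1/√15.4930 = 0.254.
Posterior mean = (14.7929·-0.06 + 0.700133·0.8) / 15.4930 = -0.021.

Posterior mean ≈ -0.021; posterior SD ≈ 0.254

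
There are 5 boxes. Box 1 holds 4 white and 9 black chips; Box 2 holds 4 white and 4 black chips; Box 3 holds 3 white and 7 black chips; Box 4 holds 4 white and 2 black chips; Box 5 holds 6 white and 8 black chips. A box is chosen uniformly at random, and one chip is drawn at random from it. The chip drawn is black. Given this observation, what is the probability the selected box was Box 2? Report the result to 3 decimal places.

Posterior probability ≈ 0.179

Tabulate prior·likelihood by source: [1] prior 0.2, lik 0.6923, product 0.1385; [2] prior 0.2, lik 0.5, product 0.1000; [3] prior 0.2, lik 0.7, product 0.1400; [4] prior 0.2, lik 0.3333, product 0.06667; [5] prior 0.2, lik 0.5714, product 0.1143.
Normalizing constant = 0.55941; the posterior for Box 2 is its product over the sum, 0.1000/0.55941 = 0.179.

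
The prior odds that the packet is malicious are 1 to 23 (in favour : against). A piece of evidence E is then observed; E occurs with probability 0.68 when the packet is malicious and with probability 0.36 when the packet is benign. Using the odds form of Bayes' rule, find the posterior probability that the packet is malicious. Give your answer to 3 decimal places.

Posterior probability ≈ 0.076

Prior odds = 1/23 = 0.043478. In log-odds, ln(0.043478) = -3.1355.
Add log likelihood ratio: ln(1.8889) = 0.63599.
Posterior log-odds = -2.4995, so posterior odds = exp(-2.4995) = 0.082126. Converting, P(H|E) = 0.082126/1.0821 = 0.076.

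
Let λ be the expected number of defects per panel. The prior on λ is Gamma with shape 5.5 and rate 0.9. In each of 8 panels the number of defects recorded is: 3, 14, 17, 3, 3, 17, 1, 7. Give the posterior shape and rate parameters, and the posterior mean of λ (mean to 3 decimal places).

The Poisson likelihood adds the total count to the shape and the number of exposure periods to the rate. Here ∑xᵢ = 65 and n = 8, so shape 5.5→70.5 and rate 0.9→8.9.
E[λ | data] = 70.5/8.9 = 7.921.

Posterior: Gamma(shape=70.5, rate=8.9); mean ≈ 7.921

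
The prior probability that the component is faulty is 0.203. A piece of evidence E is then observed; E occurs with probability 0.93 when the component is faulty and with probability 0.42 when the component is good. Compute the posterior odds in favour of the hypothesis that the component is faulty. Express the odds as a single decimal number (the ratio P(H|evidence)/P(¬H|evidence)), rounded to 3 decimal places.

Posterior odds ≈ 0.564

Prior odds = 0.203/(1−0.203) = 0.25471. In log-odds, ln(0.25471) = -1.3676.
Add log likelihood ratio: ln(2.2143) = 0.79493.
Posterior log-odds = -0.57272, so posterior odds = exp(-0.57272) = 0.56399.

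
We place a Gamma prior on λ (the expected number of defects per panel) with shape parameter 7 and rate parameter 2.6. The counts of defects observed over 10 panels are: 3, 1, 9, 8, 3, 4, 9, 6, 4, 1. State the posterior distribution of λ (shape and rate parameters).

Total count ∑xᵢ = 48 over n = 10 panels.
Gamma is conjugate to the Poisson likelihood: posterior is Gamma(shape = 7+48 = 55, rate = 2.6+10 = 12.6).

Posterior: Gamma(shape=55, rate=12.6)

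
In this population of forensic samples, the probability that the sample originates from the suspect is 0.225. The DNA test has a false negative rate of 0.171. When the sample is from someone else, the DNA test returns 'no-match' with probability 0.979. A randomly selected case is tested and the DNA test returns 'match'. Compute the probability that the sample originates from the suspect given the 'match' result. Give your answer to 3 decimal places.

P(H | E) ≈ 0.920

Write H for 'the sample originates from the suspect'. Prior odds H:¬H = 0.225/0.775 = 0.29032. For the 'match' outcome, the likelihood ratio is 0.829/0.021 = 39.476.
Posterior odds = 0.29032 × 39.476 = 11.461, so P(H|E) = 11.461/(1+11.461) = 0.920.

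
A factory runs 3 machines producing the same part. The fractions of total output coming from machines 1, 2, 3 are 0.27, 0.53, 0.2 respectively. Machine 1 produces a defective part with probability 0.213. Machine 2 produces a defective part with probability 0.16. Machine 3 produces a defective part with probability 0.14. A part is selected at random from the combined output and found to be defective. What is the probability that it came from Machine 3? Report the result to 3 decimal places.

P(defective|M1) = 0.213; P(defective|M2) = 0.16; P(defective|M3) = 0.14.
Prior × likelihood for each source: 0.27·0.213=0.05751, 0.53·0.16=0.08480, 0.2·0.14=0.02800. Summing gives P(defective) = 0.17031.
P(Machine 3 | defective) = 0.02800 / 0.17031 = 0.164.

Posterior probability ≈ 0.164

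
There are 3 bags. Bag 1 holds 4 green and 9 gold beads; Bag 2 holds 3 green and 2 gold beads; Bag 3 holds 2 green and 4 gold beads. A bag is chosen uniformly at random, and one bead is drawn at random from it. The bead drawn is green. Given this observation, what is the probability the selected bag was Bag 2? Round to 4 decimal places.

P(green|Bag 1) = 0.3077; P(green|Bag 2) = 0.6; P(green|Bag 3) = 0.3333.
Prior × likelihood for each source: 0.333333·0.3077=0.1026, 0.333333·0.6=0.2000, 0.333333·0.3333=0.1111. Summing gives P(green) = 0.41368.
P(Bag 2 | green) = 0.2000 / 0.41368 = 0.4835.

Posterior probability ≈ 0.4835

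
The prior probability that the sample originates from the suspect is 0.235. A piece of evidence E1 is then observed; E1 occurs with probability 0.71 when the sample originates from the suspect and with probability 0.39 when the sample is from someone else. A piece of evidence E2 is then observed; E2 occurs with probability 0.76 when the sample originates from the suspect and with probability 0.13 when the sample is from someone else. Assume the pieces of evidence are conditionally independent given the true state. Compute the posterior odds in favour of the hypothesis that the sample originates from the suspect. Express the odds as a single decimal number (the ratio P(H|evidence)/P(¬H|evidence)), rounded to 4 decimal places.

Posterior odds ≈ 3.2694

Prior odds = 0.235/(1−0.235) = 0.30719. In log-odds, ln(0.30719) = -1.1803.
Add log likelihood ratios: ln(1.8205) + ln(5.8462) = 2.3649.
Posterior log-odds = 1.1846, so posterior odds = exp(1.1846) = 3.2694.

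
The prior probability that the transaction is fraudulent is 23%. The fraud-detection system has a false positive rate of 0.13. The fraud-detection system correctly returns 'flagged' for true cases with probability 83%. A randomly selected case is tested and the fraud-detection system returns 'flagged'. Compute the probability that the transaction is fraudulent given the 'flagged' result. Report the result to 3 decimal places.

Write H for 'the transaction is fraudulent'. Prior odds H:¬H = 0.23/0.77 = 0.29870. For the 'flagged' outcome, the likelihood ratio is 0.83/0.13 = 6.3846.
Posterior odds = 0.29870 × 6.3846 = 1.9071, so P(H|E) = 1.9071/(1+1.9071) = 0.656.

P(H | E) ≈ 0.656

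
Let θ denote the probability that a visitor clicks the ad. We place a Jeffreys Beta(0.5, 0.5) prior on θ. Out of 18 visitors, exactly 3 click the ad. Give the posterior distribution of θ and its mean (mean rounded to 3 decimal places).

Observing 3 successes and 15 failures updates Beta(0.5, 0.5) by adding the success and failure counts to the two shape parameters: α = 0.5+3 = 3.5, β = 0.5+15 = 15.5.
Posterior mean = α/(α+β) = 3.5/19 = 0.184.

Posterior: Beta(3.5, 15.5); mean ≈ 0.184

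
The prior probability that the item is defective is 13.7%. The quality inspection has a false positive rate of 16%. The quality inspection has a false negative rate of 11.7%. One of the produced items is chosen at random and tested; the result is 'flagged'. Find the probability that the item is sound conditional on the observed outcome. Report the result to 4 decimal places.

P(¬H | E) ≈ 0.5330

Write H for 'the item is defective'. Prior odds H:¬H = 0.137/0.863 = 0.15875. For the 'flagged' outcome, the likelihood ratio is 0.883/0.16 = 5.5187.
Posterior odds = 0.15875 × 5.5187 = 0.87609, so P(H|E) = 0.87609/(1+0.87609) = 0.4670. Then P(¬H|E) = 1 − 0.4670 = 0.5330.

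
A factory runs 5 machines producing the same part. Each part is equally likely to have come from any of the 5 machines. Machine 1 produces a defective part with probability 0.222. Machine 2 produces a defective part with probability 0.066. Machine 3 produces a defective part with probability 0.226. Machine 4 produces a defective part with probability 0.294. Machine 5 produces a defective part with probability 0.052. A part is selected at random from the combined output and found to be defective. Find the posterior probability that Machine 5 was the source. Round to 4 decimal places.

P(defective|M1) = 0.222; P(defective|M2) = 0.066; P(defective|M3) = 0.226; P(defective|M4) = 0.294; P(defective|M5) = 0.052.
Prior × likelihood for each source: 0.2·0.222=0.04440, 0.2·0.066=0.01320, 0.2·0.226=0.04520, 0.2·0.294=0.05880, 0.2·0.052=0.01040. Summing gives P(defective) = 0.17200.
P(Machine 5 | defective) = 0.01040 / 0.17200 = 0.0605.

Posterior probability ≈ 0.0605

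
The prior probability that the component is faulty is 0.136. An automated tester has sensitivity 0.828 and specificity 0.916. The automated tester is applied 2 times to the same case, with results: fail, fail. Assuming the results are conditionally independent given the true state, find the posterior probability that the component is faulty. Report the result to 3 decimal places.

Let H be the event that the component is faulty; start with P(H) = 0.136. P('fail'|H) = 0.828, P('fail'|¬H) = 0.084.
Update on result 1 ('fail'): P(H) ← 0.828·0.1360 / (0.828·0.1360 + 0.084·0.8640) = 0.11261/0.18518 = 0.6081.
Update on result 2 ('fail'): P(H) ← 0.828·0.6081 / (0.828·0.6081 + 0.084·0.3919) = 0.50350/0.53642 = 0.9386.

Posterior P(H) ≈ 0.939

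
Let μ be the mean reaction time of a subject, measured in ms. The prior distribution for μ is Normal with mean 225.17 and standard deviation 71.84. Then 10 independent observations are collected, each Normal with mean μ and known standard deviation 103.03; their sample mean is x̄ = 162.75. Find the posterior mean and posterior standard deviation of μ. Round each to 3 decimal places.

With known σ, the Normal prior is conjugate. Weight on the data is w = (n/σ²)/(n/σ² + 1/τ₀²) = 0.00094205/(0.00094205+0.00019376) = 0.82941.
Posterior mean = w·x̄ + (1−w)·μ₀ = 0.82941·162.75 + 0.17059·225.17 = 173.398. Posterior variance = 1/(0.00094205+0.00019376) = 880.430, so SD = 29.672.

Posterior mean ≈ 173.398; posterior SD ≈ 29.672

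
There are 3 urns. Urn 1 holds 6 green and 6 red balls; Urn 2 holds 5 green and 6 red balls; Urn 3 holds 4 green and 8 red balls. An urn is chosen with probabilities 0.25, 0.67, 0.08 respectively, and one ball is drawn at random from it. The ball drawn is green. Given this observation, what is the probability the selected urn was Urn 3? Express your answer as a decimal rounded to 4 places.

P(green|Urn 1) = 0.5; P(green|Urn 2) = 0.4545; P(green|Urn 3) = 0.3333.
Prior × likelihood for each source: 0.25·0.5=0.1250, 0.67·0.4545=0.3045, 0.08·0.3333=0.02667. Summing gives P(green) = 0.45621.
P(Urn 3 | green) = 0.02667 / 0.45621 = 0.0585.

Posterior probability ≈ 0.0585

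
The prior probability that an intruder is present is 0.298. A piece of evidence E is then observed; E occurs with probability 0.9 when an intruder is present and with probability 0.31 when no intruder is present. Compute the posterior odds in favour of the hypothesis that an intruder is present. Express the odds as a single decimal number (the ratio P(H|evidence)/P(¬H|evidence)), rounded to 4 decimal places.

Posterior odds ≈ 1.2324

Prior odds = 0.298/(1−0.298) = 0.42450. In log-odds, ln(0.42450) = -0.85684.
Add log likelihood ratio: ln(2.9032) = 1.0658.
Posterior log-odds = 0.20898, so posterior odds = exp(0.20898) = 1.2324.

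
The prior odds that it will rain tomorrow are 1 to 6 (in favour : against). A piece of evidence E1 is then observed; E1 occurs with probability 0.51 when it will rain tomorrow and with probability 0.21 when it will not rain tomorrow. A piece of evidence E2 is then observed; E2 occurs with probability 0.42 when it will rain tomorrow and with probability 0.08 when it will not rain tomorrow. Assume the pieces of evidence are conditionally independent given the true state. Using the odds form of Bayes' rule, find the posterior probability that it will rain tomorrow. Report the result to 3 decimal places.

Posterior probability ≈ 0.680

Prior odds = 1/6 = 0.16667. In log-odds, ln(0.16667) = -1.7918.
Add log likelihood ratios: ln(2.4286) + ln(5.2500) = 2.5455.
Posterior log-odds = 0.75377, so posterior odds = exp(0.75377) = 2.1250. Converting, P(H|E) = 2.1250/3.1250 = 0.680.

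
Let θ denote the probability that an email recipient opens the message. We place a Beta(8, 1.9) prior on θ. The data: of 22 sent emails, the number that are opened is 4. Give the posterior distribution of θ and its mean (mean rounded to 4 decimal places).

Posterior: Beta(12, 19.9); mean ≈ 0.3762

The binomial likelihood is conjugate to the Beta prior: with 4 successes and 18 failures, the posterior is Beta(8+4, 1.9+18) = Beta(12, 19.9).
E[θ | data] = 12/(12+19.9) = 0.3762.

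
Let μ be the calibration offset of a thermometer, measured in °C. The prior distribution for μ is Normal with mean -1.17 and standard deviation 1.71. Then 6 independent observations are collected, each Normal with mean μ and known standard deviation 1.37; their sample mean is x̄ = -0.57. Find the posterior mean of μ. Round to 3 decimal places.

Posterior mean ≈ -0.628

Prior precision 1/τ₀² = 1/1.71² = 0.341986; data precision n/σ² = 6/1.37² = 3.19676.
Posterior precision = 0.341986 + 3.19676 = 3.53875.
Posterior mean = (0.341986·-1.17 + 3.19676·-0.57) / 3.53875 = -0.628.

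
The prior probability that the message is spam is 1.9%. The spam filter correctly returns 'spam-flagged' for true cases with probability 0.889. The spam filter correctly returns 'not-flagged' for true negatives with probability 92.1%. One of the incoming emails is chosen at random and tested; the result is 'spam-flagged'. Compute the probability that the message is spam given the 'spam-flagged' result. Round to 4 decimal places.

P(H | E) ≈ 0.1789

Let H be the event that the message is spam. P(H) = 0.019, so P(¬H) = 0.981. With E the 'spam-flagged' result, P(E|H) = 0.889 and P(E|¬H) = 0.079.
P(E) = 0.889·0.019 + 0.079·0.981 = 0.016891 + 0.077499 = 0.094390.
By Bayes' theorem, P(H|E) = 0.016891 / 0.094390 = 0.1789.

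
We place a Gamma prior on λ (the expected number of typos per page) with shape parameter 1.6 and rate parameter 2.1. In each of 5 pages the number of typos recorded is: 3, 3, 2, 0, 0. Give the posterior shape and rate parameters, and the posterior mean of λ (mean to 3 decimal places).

The Poisson likelihood adds the total count to the shape and the number of exposure periods to the rate. Here ∑xᵢ = 8 and n = 5, so shape 1.6→9.6 and rate 2.1→7.1.
Posterior mean = shape/rate = 9.6/7.1 = 1.352.

Posterior: Gamma(shape=9.6, rate=7.1); mean ≈ 1.352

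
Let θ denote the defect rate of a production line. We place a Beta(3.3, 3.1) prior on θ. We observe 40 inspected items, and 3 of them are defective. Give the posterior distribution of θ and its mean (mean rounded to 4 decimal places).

Posterior: Beta(6.3, 40.1); mean ≈ 0.1358

The binomial likelihood is conjugate to the Beta prior: with 3 successes and 37 failures, the posterior is Beta(3.3+3, 3.1+37) = Beta(6.3, 40.1).
Posterior mean = α/(α+β) = 6.3/46.4 = 0.1358.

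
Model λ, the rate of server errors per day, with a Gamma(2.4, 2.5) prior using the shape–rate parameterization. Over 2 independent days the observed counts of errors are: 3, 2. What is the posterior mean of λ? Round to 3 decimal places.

Posterior mean ≈ 1.644

The Poisson likelihood adds the total count to the shape and the number of exposure periods to the rate. Here ∑xᵢ = 5 and n = 2, so shape 2.4→7.4 and rate 2.5→4.5.
Posterior mean = shape/rate = 7.4/4.5 = 1.644.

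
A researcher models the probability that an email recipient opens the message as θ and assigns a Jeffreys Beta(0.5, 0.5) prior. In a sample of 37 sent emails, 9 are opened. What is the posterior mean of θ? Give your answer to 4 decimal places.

Posterior mean ≈ 0.2500

The binomial likelihood is conjugate to the Beta prior: with 9 successes and 28 failures, the posterior is Beta(0.5+9, 0.5+28) = Beta(9.5, 28.5).
E[θ | data] = 9.5/(9.5+28.5) = 0.2500.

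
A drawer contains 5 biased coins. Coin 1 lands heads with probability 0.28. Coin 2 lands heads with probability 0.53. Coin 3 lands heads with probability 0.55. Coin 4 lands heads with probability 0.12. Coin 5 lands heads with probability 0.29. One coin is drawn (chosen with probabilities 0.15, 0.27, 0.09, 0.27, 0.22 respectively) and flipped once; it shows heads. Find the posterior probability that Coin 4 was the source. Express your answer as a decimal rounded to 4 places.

Tabulate prior·likelihood by source: [1] prior 0.15, lik 0.28, product 0.04200; [2] prior 0.27, lik 0.53, product 0.1431; [3] prior 0.09, lik 0.55, product 0.04950; [4] prior 0.27, lik 0.12, product 0.03240; [5] prior 0.22, lik 0.29, product 0.06380.
Normalizing constant = 0.33080; the posterior for Coin 4 is its product over the sum, 0.03240/0.33080 = 0.0979.

Posterior probability ≈ 0.0979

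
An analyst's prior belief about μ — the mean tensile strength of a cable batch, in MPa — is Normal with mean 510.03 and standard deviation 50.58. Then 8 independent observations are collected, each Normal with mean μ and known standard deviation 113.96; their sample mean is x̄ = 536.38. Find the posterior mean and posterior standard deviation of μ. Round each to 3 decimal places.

Posterior mean ≈ 526.151; posterior SD ≈ 31.514

Prior precision 1/τ₀² = 1/50.58² = 0.00039088; data precision n/σ² = 8/113.96² = 0.00061601.
Posterior precision = 0.00039088 + 0.00061601 = 0.00100689, giving posterior SD = 1/√0.00100689 = 31.514.
Posterior mean = (0.00039088·510.03 + 0.00061601·536.38) / 0.00100689 = 526.151.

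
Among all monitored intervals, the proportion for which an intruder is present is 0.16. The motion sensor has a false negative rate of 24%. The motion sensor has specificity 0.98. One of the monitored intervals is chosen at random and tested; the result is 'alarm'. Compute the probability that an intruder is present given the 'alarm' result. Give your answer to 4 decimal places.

Let H be the event that an intruder is present. P(H) = 0.16, so P(¬H) = 0.84. With E the 'alarm' result, P(E|H) = 0.76 and P(E|¬H) = 0.02.
P(E) = 0.76·0.16 + 0.02·0.84 = 0.12160 + 0.016800 = 0.13840.
By Bayes' theorem, P(H|E) = 0.12160 / 0.13840 = 0.8786.

P(H | E) ≈ 0.8786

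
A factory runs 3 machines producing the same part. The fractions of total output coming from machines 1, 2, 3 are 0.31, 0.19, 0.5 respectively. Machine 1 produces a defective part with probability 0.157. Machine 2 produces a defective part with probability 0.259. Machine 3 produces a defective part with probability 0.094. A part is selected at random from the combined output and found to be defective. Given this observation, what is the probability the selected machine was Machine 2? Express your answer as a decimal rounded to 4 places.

P(defective|M1) = 0.157; P(defective|M2) = 0.259; P(defective|M3) = 0.094.
Prior × likelihood for each source: 0.31·0.157=0.04867, 0.19·0.259=0.04921, 0.5·0.094=0.04700. Summing gives P(defective) = 0.14488.
P(Machine 2 | defective) = 0.04921 / 0.14488 = 0.3397.

Posterior probability ≈ 0.3397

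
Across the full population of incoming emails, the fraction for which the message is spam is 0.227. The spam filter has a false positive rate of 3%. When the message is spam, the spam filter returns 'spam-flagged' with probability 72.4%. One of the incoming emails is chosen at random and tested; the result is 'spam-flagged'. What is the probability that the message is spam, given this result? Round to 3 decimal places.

Let H be the event that the message is spam. P(H) = 0.227, so P(¬H) = 0.773. With E the 'spam-flagged' result, P(E|H) = 0.724 and P(E|¬H) = 0.03.
P(E) = 0.724·0.227 + 0.03·0.773 = 0.16435 + 0.023190 = 0.18754.
By Bayes' theorem, P(H|E) = 0.16435 / 0.18754 = 0.876.

P(H | E) ≈ 0.876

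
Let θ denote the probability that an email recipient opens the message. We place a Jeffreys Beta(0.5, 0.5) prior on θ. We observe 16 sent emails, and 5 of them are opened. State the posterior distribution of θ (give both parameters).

Posterior: Beta(5.5, 11.5)

Observing 5 successes and 11 failures updates Beta(0.5, 0.5) by adding the success and failure counts to the two shape parameters: α = 0.5+5 = 5.5, β = 0.5+11 = 11.5.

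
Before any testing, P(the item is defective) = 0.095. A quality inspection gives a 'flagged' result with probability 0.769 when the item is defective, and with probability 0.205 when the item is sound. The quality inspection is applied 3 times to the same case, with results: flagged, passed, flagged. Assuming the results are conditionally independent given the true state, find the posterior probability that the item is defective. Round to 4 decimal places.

Let H be the event that the item is defective; start with P(H) = 0.095. P('flagged'|H) = 0.769, P('flagged'|¬H) = 0.205.
Update on result 1 ('flagged'): P(H) ← 0.769·0.0950 / (0.769·0.0950 + 0.205·0.9050) = 0.073055/0.25858 = 0.2825.
Update on result 2 ('passed'): P(H) ← 0.231·0.2825 / (0.231·0.2825 + 0.795·0.7175) = 0.065263/0.63566 = 0.1027.
Update on result 3 ('flagged'): P(H) ← 0.769·0.1027 / (0.769·0.1027 + 0.205·0.8973) = 0.078953/0.26291 = 0.3003.

Posterior P(H) ≈ 0.3003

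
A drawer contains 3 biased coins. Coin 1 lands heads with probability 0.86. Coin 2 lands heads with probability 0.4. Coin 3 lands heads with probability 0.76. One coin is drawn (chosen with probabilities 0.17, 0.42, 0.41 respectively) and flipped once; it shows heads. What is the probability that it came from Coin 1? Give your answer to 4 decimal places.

Posterior probability ≈ 0.2336

P(heads|C1) = 0.86; P(heads|C2) = 0.4; P(heads|C3) = 0.76.
Prior × likelihood for each source: 0.17·0.86=0.1462, 0.42·0.4=0.1680, 0.41·0.76=0.3116. Summing gives P(heads) = 0.62580.
P(Coin 1 | heads) = 0.1462 / 0.62580 = 0.2336.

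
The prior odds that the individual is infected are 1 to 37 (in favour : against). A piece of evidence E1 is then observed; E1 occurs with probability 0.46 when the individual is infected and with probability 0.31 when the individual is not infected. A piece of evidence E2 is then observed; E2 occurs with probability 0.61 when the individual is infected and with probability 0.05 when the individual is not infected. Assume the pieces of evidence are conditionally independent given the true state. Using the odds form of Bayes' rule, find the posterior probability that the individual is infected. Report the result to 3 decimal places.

Posterior probability ≈ 0.329

Prior odds = 1/37 = 0.027027. In log-odds, ln(0.027027) = -3.6109.
Add log likelihood ratios: ln(1.4839) + ln(12.200) = 2.8961.
Posterior log-odds = -0.71483, so posterior odds = exp(-0.71483) = 0.48928. Converting, P(H|E) = 0.48928/1.4893 = 0.329.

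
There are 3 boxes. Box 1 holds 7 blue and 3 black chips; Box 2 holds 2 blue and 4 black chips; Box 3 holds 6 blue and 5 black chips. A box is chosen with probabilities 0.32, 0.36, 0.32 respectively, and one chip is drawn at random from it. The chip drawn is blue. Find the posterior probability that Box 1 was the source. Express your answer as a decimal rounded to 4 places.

Posterior probability ≈ 0.4320

P(blue|Box 1) = 0.7; P(blue|Box 2) = 0.3333; P(blue|Box 3) = 0.5455.
Prior × likelihood for each source: 0.32·0.7=0.2240, 0.36·0.3333=0.1200, 0.32·0.5455=0.1745. Summing gives P(blue) = 0.51855.
P(Box 1 | blue) = 0.2240 / 0.51855 = 0.4320.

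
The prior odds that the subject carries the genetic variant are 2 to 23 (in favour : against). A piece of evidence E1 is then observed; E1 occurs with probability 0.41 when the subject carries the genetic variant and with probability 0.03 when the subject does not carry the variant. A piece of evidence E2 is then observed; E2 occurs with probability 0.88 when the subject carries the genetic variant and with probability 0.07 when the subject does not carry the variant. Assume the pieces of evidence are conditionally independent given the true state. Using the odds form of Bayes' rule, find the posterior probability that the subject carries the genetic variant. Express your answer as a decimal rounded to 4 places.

Prior odds = 2/23 = 0.086957. In log-odds, ln(0.086957) = -2.4423.
Add log likelihood ratios: ln(13.667) + ln(12.571) = 5.1464.
Posterior log-odds = 2.7040, so posterior odds = exp(2.7040) = 14.940. Converting, P(H|E) = 14.940/15.940 = 0.9373.

Posterior probability ≈ 0.9373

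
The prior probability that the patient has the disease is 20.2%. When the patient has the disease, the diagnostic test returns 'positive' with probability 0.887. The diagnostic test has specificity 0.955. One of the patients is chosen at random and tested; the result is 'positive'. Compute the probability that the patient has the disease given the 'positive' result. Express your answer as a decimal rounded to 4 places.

P(H | E) ≈ 0.8330

Let H be the event that the patient has the disease. P(H) = 0.202, so P(¬H) = 0.798. With E the 'positive' result, P(E|H) = 0.887 and P(E|¬H) = 0.045.
P(E) = 0.887·0.202 + 0.045·0.798 = 0.17917 + 0.035910 = 0.21508.
By Bayes' theorem, P(H|E) = 0.17917 / 0.21508 = 0.8330.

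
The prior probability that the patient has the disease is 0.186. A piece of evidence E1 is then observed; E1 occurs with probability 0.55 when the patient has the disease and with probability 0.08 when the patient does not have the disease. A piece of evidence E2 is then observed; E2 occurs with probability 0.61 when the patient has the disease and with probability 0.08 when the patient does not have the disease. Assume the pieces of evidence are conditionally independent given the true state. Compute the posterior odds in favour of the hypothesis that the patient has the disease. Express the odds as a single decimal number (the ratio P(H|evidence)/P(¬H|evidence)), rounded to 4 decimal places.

Posterior odds ≈ 11.9785

Prior odds = 0.186/(1−0.186) = 0.22850. In log-odds, ln(0.22850) = -1.4762.
Add log likelihood ratios: ln(6.8750) + ln(7.6250) = 3.9593.
Posterior log-odds = 2.4831, so posterior odds = exp(2.4831) = 11.978.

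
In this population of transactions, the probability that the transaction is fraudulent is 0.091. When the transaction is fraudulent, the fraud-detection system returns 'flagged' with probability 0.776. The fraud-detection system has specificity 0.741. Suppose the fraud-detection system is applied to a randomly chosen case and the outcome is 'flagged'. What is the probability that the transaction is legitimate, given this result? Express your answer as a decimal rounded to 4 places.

P(¬H | E) ≈ 0.7693

Let H be the event that the transaction is fraudulent. P(H) = 0.091, so P(¬H) = 0.909. With E the 'flagged' result, P(E|H) = 0.776 and P(E|¬H) = 0.259.
P(E) = 0.776·0.091 + 0.259·0.909 = 0.070616 + 0.23543 = 0.30605.
By Bayes' theorem, P(H|E) = 0.070616 / 0.30605 = 0.2307. Hence P(¬H|E) = 1 − 0.2307 = 0.7693.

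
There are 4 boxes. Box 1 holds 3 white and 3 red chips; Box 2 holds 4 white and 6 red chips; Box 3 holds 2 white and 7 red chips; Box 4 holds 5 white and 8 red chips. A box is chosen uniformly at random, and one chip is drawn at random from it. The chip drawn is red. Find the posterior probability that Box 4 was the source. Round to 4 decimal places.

P(red|Box 1) = 0.5; P(red|Box 2) = 0.6; P(red|Box 3) = 0.7778; P(red|Box 4) = 0.6154.
Prior × likelihood for each source: 0.25·0.5=0.1250, 0.25·0.6=0.1500, 0.25·0.7778=0.1944, 0.25·0.6154=0.1538. Summing gives P(red) = 0.62329.
P(Box 4 | red) = 0.1538 / 0.62329 = 0.2468.

Posterior probability ≈ 0.2468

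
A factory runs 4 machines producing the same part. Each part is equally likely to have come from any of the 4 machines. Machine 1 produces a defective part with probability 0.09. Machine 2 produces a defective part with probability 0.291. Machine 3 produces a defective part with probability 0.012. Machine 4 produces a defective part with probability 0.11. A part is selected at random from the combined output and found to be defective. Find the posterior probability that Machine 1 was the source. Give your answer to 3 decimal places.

P(defective|M1) = 0.09; P(defective|M2) = 0.291; P(defective|M3) = 0.012; P(defective|M4) = 0.11.
Prior × likelihood for each source: 0.25·0.09=0.02250, 0.25·0.291=0.07275, 0.25·0.012=0.003000, 0.25·0.11=0.02750. Summing gives P(defective) = 0.12575.
P(Machine 1 | defective) = 0.02250 / 0.12575 = 0.179.

Posterior probability ≈ 0.179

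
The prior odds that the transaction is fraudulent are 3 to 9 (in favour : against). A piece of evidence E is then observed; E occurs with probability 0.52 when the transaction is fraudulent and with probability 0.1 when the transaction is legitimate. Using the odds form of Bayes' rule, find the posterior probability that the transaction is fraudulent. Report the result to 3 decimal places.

Posterior probability ≈ 0.634

Prior odds = 3/9 = 0.33333.
Likelihood ratio for E = 0.52/0.1 = 5.2000.
Posterior odds = prior odds × LR = 1.7333.
Posterior probability = odds/(1+odds) = 1.7333/2.7333 = 0.634.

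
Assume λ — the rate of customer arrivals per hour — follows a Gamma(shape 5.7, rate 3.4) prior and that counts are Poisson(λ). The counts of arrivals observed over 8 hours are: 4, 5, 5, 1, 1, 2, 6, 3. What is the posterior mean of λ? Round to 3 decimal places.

Posterior mean ≈ 2.868

The Poisson likelihood adds the total count to the shape and the number of exposure periods to the rate. Here ∑xᵢ = 27 and n = 8, so shape 5.7→32.7 and rate 3.4→11.4.
E[λ | data] = 32.7/11.4 = 2.868.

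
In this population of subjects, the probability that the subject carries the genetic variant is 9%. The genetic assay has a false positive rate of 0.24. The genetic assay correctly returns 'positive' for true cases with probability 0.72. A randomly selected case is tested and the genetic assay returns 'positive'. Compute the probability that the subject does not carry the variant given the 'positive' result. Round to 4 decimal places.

P(¬H | E) ≈ 0.7712

Write H for 'the subject carries the genetic variant'. Prior odds H:¬H = 0.09/0.91 = 0.098901. For the 'positive' outcome, the likelihood ratio is 0.72/0.24 = 3.0000.
Posterior odds = 0.098901 × 3.0000 = 0.29670, so P(H|E) = 0.29670/(1+0.29670) = 0.2288. Then P(¬H|E) = 1 − 0.2288 = 0.7712.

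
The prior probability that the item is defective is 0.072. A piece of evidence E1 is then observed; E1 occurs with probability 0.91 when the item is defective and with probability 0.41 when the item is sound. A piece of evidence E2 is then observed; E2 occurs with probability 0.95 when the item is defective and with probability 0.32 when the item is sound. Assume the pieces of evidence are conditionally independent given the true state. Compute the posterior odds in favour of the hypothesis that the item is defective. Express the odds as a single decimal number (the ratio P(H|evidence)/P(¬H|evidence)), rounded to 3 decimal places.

Posterior odds ≈ 0.511

Prior odds = 0.072/(1−0.072) = 0.077586.
Likelihood ratio for E1 = 0.91/0.41 = 2.2195.
Likelihood ratio for E2 = 0.95/0.32 = 2.9688.
Posterior odds = prior odds × LR₁ × LR₂ = 0.51123.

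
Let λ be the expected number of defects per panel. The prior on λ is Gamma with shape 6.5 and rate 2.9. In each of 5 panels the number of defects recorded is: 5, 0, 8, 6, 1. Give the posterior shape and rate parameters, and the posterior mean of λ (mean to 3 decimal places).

Posterior: Gamma(shape=26.5, rate=7.9); mean ≈ 3.354

The Poisson likelihood adds the total count to the shape and the number of exposure periods to the rate. Here ∑xᵢ = 20 and n = 5, so shape 6.5→26.5 and rate 2.9→7.9.
E[λ | data] = 26.5/7.9 = 3.354.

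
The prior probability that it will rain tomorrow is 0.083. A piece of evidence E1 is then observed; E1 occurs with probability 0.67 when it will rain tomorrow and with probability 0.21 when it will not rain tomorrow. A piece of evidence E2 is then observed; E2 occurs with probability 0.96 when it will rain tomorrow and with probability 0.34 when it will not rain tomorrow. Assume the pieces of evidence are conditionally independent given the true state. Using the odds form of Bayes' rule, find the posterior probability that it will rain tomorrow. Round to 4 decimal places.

Prior odds = 0.083/(1−0.083) = 0.090513.
Likelihood ratio for E1 = 0.67/0.21 = 3.1905.
Likelihood ratio for E2 = 0.96/0.34 = 2.8235.
Posterior odds = prior odds × LR₁ × LR₂ = 0.81537.
Posterior probability = odds/(1+odds) = 0.81537/1.8154 = 0.4491.

Posterior probability ≈ 0.4491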